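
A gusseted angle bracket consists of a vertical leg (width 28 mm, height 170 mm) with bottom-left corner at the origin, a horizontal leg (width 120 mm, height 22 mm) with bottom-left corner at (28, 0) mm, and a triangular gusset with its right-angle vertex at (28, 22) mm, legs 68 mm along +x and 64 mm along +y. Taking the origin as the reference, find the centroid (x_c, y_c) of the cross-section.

x_c = 42.73 mm, y_c = 55.13 mm

Part | A | x̄ᵢ | ȳᵢ | A·x̄ᵢ | A·ȳᵢ
vertical leg | 4760.00 | 14.00 | 85.00 | 66640.00 | 404600.00
horizontal leg | 2640.00 | 88.00 | 11.00 | 232320.00 | 29040.00
gusset | 2176.00 | 50.67 | 43.33 | 110250.67 | 94293.33
Σ | 9576.00 |  |  | 409210.67 | 527933.33
x_c = 409210.67 / 9576.00 = 42.73 mm
y_c = 527933.33 / 9576.00 = 55.13 mm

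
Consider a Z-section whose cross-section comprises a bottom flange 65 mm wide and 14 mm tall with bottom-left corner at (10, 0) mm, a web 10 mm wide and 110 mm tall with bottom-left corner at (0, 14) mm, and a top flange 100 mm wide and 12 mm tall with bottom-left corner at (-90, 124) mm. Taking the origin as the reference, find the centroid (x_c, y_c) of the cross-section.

x_c = -1.19 mm, y_c = 74.23 mm

Part | A | x̄ᵢ | ȳᵢ | A·x̄ᵢ | A·ȳᵢ
bottom flange | 910.00 | 42.50 | 7.00 | 38675.00 | 6370.00
web | 1100.00 | 5.00 | 69.00 | 5500.00 | 75900.00
top flange | 1200.00 | -40.00 | 130.00 | -48000.00 | 156000.00
Σ | 3210.00 |  |  | -3825.00 | 238270.00
x_c = -3825.00 / 3210.00 = -1.19 mm
y_c = 238270.00 / 3210.00 = 74.23 mm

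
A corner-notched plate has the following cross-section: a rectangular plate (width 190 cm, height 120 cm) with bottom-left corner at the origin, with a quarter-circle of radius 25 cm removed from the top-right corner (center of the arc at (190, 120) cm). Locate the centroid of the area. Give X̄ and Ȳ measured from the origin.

X̄ = 93.14 cm, Ȳ = 58.91 cm

plate: A = 190 × 120 = 22800.00, centroid at (95.00, 60.00).
removed quarter-circle: A = −¼π·25² = -490.87, centroid at (179.39, 109.39).
ΣA = 22309.13 cm²
ΣAX̄ = (22800.00)(95.00) + (-490.87)(179.39) = 2077942.30 cm³
ΣAȲ = (22800.00)(60.00) + (-490.87)(109.39) = 1314303.47 cm³
X̄ = 2077942.30 / 22309.13 = 93.14 cm
Ȳ = 1314303.47 / 22309.13 = 58.91 cm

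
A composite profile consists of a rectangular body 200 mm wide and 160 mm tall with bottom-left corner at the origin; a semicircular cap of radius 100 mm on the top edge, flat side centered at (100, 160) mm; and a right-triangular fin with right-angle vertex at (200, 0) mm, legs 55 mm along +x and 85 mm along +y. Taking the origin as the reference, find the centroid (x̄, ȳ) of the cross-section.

Part | A | x̄ᵢ | ȳᵢ | A·x̄ᵢ | A·ȳᵢ
rectangular body | 32000.00 | 100.00 | 80.00 | 3200000.00 | 2560000.00
semicircular top | 15707.96 | 100.00 | 202.44 | 1570796.33 | 3179940.79
triangular fin | 2337.50 | 218.33 | 28.33 | 510354.17 | 66229.17
Σ | 50045.46 |  |  | 5281150.49 | 5806169.96
x̄ = 5281150.49 / 50045.46 = 105.53 mm
ȳ = 5806169.96 / 50045.46 = 116.02 mm

x̄ = 105.53 mm, ȳ = 116.02 mm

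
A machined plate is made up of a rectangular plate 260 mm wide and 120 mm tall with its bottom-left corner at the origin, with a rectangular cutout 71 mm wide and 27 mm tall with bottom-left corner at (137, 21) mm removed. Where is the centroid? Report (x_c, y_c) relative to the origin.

Part | A | x̄ᵢ | ȳᵢ | A·x̄ᵢ | A·ȳᵢ
plate | 31200.00 | 130.00 | 60.00 | 4056000.00 | 1872000.00
hole | -1917.00 | 172.50 | 34.50 | -330682.50 | -66136.50
Σ | 29283.00 |  |  | 3725317.50 | 1805863.50
x_c = 3725317.50 / 29283.00 = 127.22 mm
y_c = 1805863.50 / 29283.00 = 61.67 mm

x_c = 127.22 mm, y_c = 61.67 mm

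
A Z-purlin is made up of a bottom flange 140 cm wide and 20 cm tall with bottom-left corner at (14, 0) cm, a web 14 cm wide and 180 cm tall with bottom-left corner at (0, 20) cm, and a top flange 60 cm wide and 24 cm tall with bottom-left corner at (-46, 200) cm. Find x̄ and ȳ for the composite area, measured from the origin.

x̄ = 33.99 cm, ȳ = 90.31 cm

Part | A | x̄ᵢ | ȳᵢ | A·x̄ᵢ | A·ȳᵢ
bottom flange | 2800.00 | 84.00 | 10.00 | 235200.00 | 28000.00
web | 2520.00 | 7.00 | 110.00 | 17640.00 | 277200.00
top flange | 1440.00 | -16.00 | 212.00 | -23040.00 | 305280.00
Σ | 6760.00 |  |  | 229800.00 | 610480.00
x̄ = 229800.00 / 6760.00 = 33.99 cm
ȳ = 610480.00 / 6760.00 = 90.31 cm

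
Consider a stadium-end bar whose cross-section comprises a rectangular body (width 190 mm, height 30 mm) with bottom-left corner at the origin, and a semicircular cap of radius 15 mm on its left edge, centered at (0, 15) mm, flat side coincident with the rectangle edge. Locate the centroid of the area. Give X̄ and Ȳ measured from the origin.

Part | A | x̄ᵢ | ȳᵢ | A·x̄ᵢ | A·ȳᵢ
rectangular body | 5700.00 | 95.00 | 15.00 | 541500.00 | 85500.00
semicircular end | 353.43 | -6.37 | 15.00 | -2250.00 | 5301.44
Σ | 6053.43 |  |  | 539250.00 | 90801.44
X̄ = 539250.00 / 6053.43 = 89.08 mm
Ȳ = 90801.44 / 6053.43 = 15.00 mm

X̄ = 89.08 mm, Ȳ = 15.00 mm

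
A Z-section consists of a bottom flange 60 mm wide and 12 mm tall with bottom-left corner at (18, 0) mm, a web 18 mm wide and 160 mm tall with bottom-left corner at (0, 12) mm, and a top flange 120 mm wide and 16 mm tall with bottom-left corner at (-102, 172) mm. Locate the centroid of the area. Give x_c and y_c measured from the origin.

x_c = -3.65 mm, y_c = 111.39 mm

bottom flange: A = 60 × 12 = 720.00, centroid at (48.00, 6.00).
web: A = 18 × 160 = 2880.00, centroid at (9.00, 92.00).
top flange: A = 120 × 16 = 1920.00, centroid at (-42.00, 180.00).
ΣA = 5520.00 mm²
ΣAx_c = (720.00)(48.00) + (2880.00)(9.00) + (1920.00)(-42.00) = -20160.00 mm³
ΣAy_c = (720.00)(6.00) + (2880.00)(92.00) + (1920.00)(180.00) = 614880.00 mm³
x_c = -20160.00 / 5520.00 = -3.65 mm
y_c = 614880.00 / 5520.00 = 111.39 mm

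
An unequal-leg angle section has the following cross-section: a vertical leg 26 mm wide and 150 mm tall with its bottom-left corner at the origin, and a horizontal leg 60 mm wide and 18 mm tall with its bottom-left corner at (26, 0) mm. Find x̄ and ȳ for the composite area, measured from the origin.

vertical leg: A = 26 × 150 = 3900.00, centroid at (13.00, 75.00).
horizontal leg: A = 60 × 18 = 1080.00, centroid at (56.00, 9.00).
ΣA = 4980.00 mm², ΣAx̄ = 111180.00 mm³, ΣAȳ = 302220.00 mm³.
x̄ = 111180.00/4980.00 = 22.33 mm; ȳ = 302220.00/4980.00 = 60.69 mm.

x̄ = 22.33 mm, ȳ = 60.69 mm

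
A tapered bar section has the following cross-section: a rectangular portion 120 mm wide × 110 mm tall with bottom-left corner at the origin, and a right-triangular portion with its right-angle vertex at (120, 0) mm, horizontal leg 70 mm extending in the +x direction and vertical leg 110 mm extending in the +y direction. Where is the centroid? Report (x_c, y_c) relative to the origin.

Part | A | x̄ᵢ | ȳᵢ | A·x̄ᵢ | A·ȳᵢ
rectangular portion | 13200.00 | 60.00 | 55.00 | 792000.00 | 726000.00
triangular portion | 3850.00 | 143.33 | 36.67 | 551833.33 | 141166.67
Σ | 17050.00 |  |  | 1343833.33 | 867166.67
x_c = 1343833.33 / 17050.00 = 78.82 mm
y_c = 867166.67 / 17050.00 = 50.86 mm

x_c = 78.82 mm, y_c = 50.86 mm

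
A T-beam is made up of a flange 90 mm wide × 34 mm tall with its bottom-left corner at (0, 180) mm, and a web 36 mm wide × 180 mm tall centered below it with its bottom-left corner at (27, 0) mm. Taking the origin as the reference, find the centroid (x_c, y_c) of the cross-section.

Part | A | x̄ᵢ | ȳᵢ | A·x̄ᵢ | A·ȳᵢ
web | 6480.00 | 45.00 | 90.00 | 291600.00 | 583200.00
flange | 3060.00 | 45.00 | 197.00 | 137700.00 | 602820.00
Σ | 9540.00 |  |  | 429300.00 | 1186020.00
x_c = 429300.00 / 9540.00 = 45.00 mm
y_c = 1186020.00 / 9540.00 = 124.32 mm

x_c = 45.00 mm, y_c = 124.32 mm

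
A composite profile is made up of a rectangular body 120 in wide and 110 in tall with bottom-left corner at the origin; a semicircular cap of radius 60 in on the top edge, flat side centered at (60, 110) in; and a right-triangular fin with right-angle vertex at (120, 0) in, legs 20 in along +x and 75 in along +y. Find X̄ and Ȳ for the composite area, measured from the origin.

Part | A | x̄ᵢ | ȳᵢ | A·x̄ᵢ | A·ȳᵢ
rectangular body | 13200.00 | 60.00 | 55.00 | 792000.00 | 726000.00
semicircular top | 5654.87 | 60.00 | 135.46 | 339292.01 | 766035.35
triangular fin | 750.00 | 126.67 | 25.00 | 95000.00 | 18750.00
Σ | 19604.87 |  |  | 1226292.01 | 1510785.35
X̄ = 1226292.01 / 19604.87 = 62.55 in
Ȳ = 1510785.35 / 19604.87 = 77.06 in

X̄ = 62.55 in, Ȳ = 77.06 in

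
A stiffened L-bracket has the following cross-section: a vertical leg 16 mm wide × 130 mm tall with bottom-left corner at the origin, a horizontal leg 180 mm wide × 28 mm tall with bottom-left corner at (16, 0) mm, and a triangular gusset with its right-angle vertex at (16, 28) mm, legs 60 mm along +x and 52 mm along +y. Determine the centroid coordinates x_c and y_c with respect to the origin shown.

x_c = 69.94 mm, y_c = 31.85 mm

Part | A | x̄ᵢ | ȳᵢ | A·x̄ᵢ | A·ȳᵢ
vertical leg | 2080.00 | 8.00 | 65.00 | 16640.00 | 135200.00
horizontal leg | 5040.00 | 106.00 | 14.00 | 534240.00 | 70560.00
gusset | 1560.00 | 36.00 | 45.33 | 56160.00 | 70720.00
Σ | 8680.00 |  |  | 607040.00 | 276480.00
x_c = 607040.00 / 8680.00 = 69.94 mm
y_c = 276480.00 / 8680.00 = 31.85 mm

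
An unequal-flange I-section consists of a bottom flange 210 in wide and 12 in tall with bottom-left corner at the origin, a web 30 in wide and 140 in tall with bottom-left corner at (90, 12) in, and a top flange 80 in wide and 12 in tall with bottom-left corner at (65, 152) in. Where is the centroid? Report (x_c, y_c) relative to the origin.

bottom flange: A = 210 × 12 = 2520.00, centroid at (105.00, 6.00).
web: A = 30 × 140 = 4200.00, centroid at (105.00, 82.00).
top flange: A = 80 × 12 = 960.00, centroid at (105.00, 158.00).
ΣA = 7680.00 in², ΣAx_c = 806400.00 in³, ΣAy_c = 511200.00 in³.
x_c = 806400.00/7680.00 = 105.00 in; y_c = 511200.00/7680.00 = 66.56 in.

x_c = 105.00 in, y_c = 66.56 in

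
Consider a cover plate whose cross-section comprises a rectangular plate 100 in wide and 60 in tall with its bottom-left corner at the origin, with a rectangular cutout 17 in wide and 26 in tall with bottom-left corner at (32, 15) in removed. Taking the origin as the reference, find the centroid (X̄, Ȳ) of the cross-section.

X̄ = 50.76 in, Ȳ = 30.16 in

plate: A = 100 × 60 = 6000.00, centroid at (50.00, 30.00).
hole: A = −(17 × 26) = -442.00, centroid at (40.50, 28.00).
ΣA = 5558.00 in², ΣAX̄ = 282099.00 in³, ΣAȲ = 167624.00 in³.
X̄ = 282099.00/5558.00 = 50.76 in; Ȳ = 167624.00/5558.00 = 30.16 in.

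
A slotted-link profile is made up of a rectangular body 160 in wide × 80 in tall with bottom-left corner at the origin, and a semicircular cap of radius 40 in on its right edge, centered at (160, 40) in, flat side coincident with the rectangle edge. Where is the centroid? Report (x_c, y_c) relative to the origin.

rectangular body: A = 160 × 80 = 12800.00, centroid at (80.00, 40.00).
semicircular end: A = ½π·40² = 2513.27, centroid at (176.98, 40.00).
ΣA = 15313.27 in²
ΣAx_c = (12800.00)(80.00) + (2513.27)(176.98) = 1468790.53 in³
ΣAy_c = (12800.00)(40.00) + (2513.27)(40.00) = 612530.96 in³
x_c = 1468790.53 / 15313.27 = 95.92 in
y_c = 612530.96 / 15313.27 = 40.00 in

x_c = 95.92 in, y_c = 40.00 in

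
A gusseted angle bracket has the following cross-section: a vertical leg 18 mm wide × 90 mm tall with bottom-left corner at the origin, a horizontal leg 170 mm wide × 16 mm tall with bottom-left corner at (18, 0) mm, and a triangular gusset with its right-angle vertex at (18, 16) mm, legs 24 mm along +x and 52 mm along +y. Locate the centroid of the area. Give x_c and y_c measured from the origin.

vertical leg: A = 18 × 90 = 1620.00, centroid at (9.00, 45.00).
horizontal leg: A = 170 × 16 = 2720.00, centroid at (103.00, 8.00).
gusset: A = ½·24·52 = 624.00, centroid at (26.00, 33.33).
ΣA = 4964.00 mm²
ΣAx_c = (1620.00)(9.00) + (2720.00)(103.00) + (624.00)(26.00) = 310964.00 mm³
ΣAy_c = (1620.00)(45.00) + (2720.00)(8.00) + (624.00)(33.33) = 115460.00 mm³
x_c = 310964.00 / 4964.00 = 62.64 mm
y_c = 115460.00 / 4964.00 = 23.26 mm

x_c = 62.64 mm, y_c = 23.26 mm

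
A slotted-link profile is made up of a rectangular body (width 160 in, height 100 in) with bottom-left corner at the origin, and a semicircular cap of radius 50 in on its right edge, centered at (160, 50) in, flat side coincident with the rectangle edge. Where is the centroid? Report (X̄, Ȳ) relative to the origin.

X̄ = 99.95 in, Ȳ = 50.00 in

Part | A | x̄ᵢ | ȳᵢ | A·x̄ᵢ | A·ȳᵢ
rectangular body | 16000.00 | 80.00 | 50.00 | 1280000.00 | 800000.00
semicircular end | 3926.99 | 181.22 | 50.00 | 711651.86 | 196349.54
Σ | 19926.99 |  |  | 1991651.86 | 996349.54
X̄ = 1991651.86 / 19926.99 = 99.95 in
Ȳ = 996349.54 / 19926.99 = 50.00 in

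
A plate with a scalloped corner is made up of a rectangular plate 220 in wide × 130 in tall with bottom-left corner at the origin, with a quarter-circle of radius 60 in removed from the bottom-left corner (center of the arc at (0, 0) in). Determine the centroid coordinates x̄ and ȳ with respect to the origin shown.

Part | A | x̄ᵢ | ȳᵢ | A·x̄ᵢ | A·ȳᵢ
plate | 28600.00 | 110.00 | 65.00 | 3146000.00 | 1859000.00
removed quarter-circle | -2827.43 | 25.46 | 25.46 | -72000.00 | -72000.00
Σ | 25772.57 |  |  | 3074000.00 | 1787000.00
x̄ = 3074000.00 / 25772.57 = 119.27 in
ȳ = 1787000.00 / 25772.57 = 69.34 in

x̄ = 119.27 in, ȳ = 69.34 in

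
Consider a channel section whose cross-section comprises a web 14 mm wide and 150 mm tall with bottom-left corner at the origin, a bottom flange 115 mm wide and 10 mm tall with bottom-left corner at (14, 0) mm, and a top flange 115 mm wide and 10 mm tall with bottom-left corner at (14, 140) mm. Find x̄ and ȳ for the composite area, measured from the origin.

x̄ = 40.72 mm, ȳ = 75.00 mm

web: A = 14 × 150 = 2100.00, centroid at (7.00, 75.00).
bottom flange: A = 115 × 10 = 1150.00, centroid at (71.50, 5.00).
top flange: A = 115 × 10 = 1150.00, centroid at (71.50, 145.00).
ΣA = 4400.00 mm², ΣAx̄ = 179150.00 mm³, ΣAȳ = 330000.00 mm³.
x̄ = 179150.00/4400.00 = 40.72 mm; ȳ = 330000.00/4400.00 = 75.00 mm.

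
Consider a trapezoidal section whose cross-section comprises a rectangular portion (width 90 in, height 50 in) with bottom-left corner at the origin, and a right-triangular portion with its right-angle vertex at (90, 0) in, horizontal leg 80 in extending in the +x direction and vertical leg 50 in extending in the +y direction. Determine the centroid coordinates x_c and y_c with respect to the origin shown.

rectangular portion: A = 90 × 50 = 4500.00, centroid at (45.00, 25.00).
triangular portion: A = ½·80·50 = 2000.00, centroid at (116.67, 16.67).
ΣA = 6500.00 in²
ΣAx_c = (4500.00)(45.00) + (2000.00)(116.67) = 435833.33 in³
ΣAy_c = (4500.00)(25.00) + (2000.00)(16.67) = 145833.33 in³
x_c = 435833.33 / 6500.00 = 67.05 in
y_c = 145833.33 / 6500.00 = 22.44 in

x_c = 67.05 in, y_c = 22.44 in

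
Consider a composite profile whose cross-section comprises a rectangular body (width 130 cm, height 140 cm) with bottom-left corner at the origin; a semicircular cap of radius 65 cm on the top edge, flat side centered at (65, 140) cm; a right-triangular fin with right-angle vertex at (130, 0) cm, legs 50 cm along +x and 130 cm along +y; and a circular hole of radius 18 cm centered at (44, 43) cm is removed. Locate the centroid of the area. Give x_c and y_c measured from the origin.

rectangular body: A = 130 × 140 = 18200.00, centroid at (65.00, 70.00).
semicircular top: A = ½π·65² = 6636.61, centroid at (65.00, 167.59).
triangular fin: A = ½·50·130 = 3250.00, centroid at (146.67, 43.33).
hole: A = −π·18² = -1017.88, centroid at (44.00, 43.00).
ΣA = 27068.74 cm²
ΣAx_c = (18200.00)(65.00) + (6636.61)(65.00) + (3250.00)(146.67) + (-1017.88)(44.00) = 2046260.06 cm³
ΣAy_c = (18200.00)(70.00) + (6636.61)(167.59) + (3250.00)(43.33) + (-1017.88)(43.00) = 2483274.03 cm³
x_c = 2046260.06 / 27068.74 = 75.59 cm
y_c = 2483274.03 / 27068.74 = 91.74 cm

x_c = 75.59 cm, y_c = 91.74 cm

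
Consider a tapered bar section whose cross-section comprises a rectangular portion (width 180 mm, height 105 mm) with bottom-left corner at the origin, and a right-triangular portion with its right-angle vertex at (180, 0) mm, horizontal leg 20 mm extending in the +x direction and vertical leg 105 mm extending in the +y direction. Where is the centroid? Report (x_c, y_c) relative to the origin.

x_c = 95.09 mm, y_c = 51.58 mm

rectangular portion: A = 180 × 105 = 18900.00, centroid at (90.00, 52.50).
triangular portion: A = ½·20·105 = 1050.00, centroid at (186.67, 35.00).
ΣA = 19950.00 mm², ΣAx_c = 1897000.00 mm³, ΣAy_c = 1029000.00 mm³.
x_c = 1897000.00/19950.00 = 95.09 mm; y_c = 1029000.00/19950.00 = 51.58 mm.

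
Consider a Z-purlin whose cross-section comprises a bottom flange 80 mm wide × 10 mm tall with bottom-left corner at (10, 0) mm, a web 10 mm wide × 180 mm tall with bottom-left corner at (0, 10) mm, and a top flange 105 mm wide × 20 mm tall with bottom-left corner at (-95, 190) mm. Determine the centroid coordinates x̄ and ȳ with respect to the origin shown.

x̄ = -8.56 mm, ȳ = 128.51 mm

Part | A | x̄ᵢ | ȳᵢ | A·x̄ᵢ | A·ȳᵢ
bottom flange | 800.00 | 50.00 | 5.00 | 40000.00 | 4000.00
web | 1800.00 | 5.00 | 100.00 | 9000.00 | 180000.00
top flange | 2100.00 | -42.50 | 200.00 | -89250.00 | 420000.00
Σ | 4700.00 |  |  | -40250.00 | 604000.00
x̄ = -40250.00 / 4700.00 = -8.56 mm
ȳ = 604000.00 / 4700.00 = 128.51 mm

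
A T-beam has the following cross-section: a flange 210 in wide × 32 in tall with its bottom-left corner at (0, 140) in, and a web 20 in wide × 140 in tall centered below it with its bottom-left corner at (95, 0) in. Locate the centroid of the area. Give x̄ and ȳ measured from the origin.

Part | A | x̄ᵢ | ȳᵢ | A·x̄ᵢ | A·ȳᵢ
web | 2800.00 | 105.00 | 70.00 | 294000.00 | 196000.00
flange | 6720.00 | 105.00 | 156.00 | 705600.00 | 1048320.00
Σ | 9520.00 |  |  | 999600.00 | 1244320.00
x̄ = 999600.00 / 9520.00 = 105.00 in
ȳ = 1244320.00 / 9520.00 = 130.71 in

x̄ = 105.00 in, ȳ = 130.71 in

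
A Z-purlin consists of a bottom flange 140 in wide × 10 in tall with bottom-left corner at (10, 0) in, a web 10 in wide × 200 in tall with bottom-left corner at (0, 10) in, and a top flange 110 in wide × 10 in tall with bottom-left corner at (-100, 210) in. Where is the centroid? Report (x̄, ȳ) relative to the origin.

bottom flange: A = 140 × 10 = 1400.00, centroid at (80.00, 5.00).
web: A = 10 × 200 = 2000.00, centroid at (5.00, 110.00).
top flange: A = 110 × 10 = 1100.00, centroid at (-45.00, 215.00).
ΣA = 4500.00 in²
ΣAx̄ = (1400.00)(80.00) + (2000.00)(5.00) + (1100.00)(-45.00) = 72500.00 in³
ΣAȳ = (1400.00)(5.00) + (2000.00)(110.00) + (1100.00)(215.00) = 463500.00 in³
x̄ = 72500.00 / 4500.00 = 16.11 in
ȳ = 463500.00 / 4500.00 = 103.00 in

x̄ = 16.11 in, ȳ = 103.00 in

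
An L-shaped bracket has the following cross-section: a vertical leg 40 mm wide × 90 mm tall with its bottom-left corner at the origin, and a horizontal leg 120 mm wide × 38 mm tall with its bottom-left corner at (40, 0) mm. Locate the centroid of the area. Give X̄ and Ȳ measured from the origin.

X̄ = 64.71 mm, Ȳ = 30.47 mm

vertical leg: A = 40 × 90 = 3600.00, centroid at (20.00, 45.00).
horizontal leg: A = 120 × 38 = 4560.00, centroid at (100.00, 19.00).
ΣA = 8160.00 mm²
ΣAX̄ = (3600.00)(20.00) + (4560.00)(100.00) = 528000.00 mm³
ΣAȲ = (3600.00)(45.00) + (4560.00)(19.00) = 248640.00 mm³
X̄ = 528000.00 / 8160.00 = 64.71 mm
Ȳ = 248640.00 / 8160.00 = 30.47 mm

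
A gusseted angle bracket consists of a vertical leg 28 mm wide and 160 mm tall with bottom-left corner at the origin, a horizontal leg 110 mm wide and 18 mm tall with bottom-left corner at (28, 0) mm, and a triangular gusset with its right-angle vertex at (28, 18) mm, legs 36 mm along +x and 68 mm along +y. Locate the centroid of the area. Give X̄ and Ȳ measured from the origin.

vertical leg: A = 28 × 160 = 4480.00, centroid at (14.00, 80.00).
horizontal leg: A = 110 × 18 = 1980.00, centroid at (83.00, 9.00).
gusset: A = ½·36·68 = 1224.00, centroid at (40.00, 40.67).
ΣA = 7684.00 mm², ΣAX̄ = 276020.00 mm³, ΣAȲ = 425996.00 mm³.
X̄ = 276020.00/7684.00 = 35.92 mm; Ȳ = 425996.00/7684.00 = 55.44 mm.

X̄ = 35.92 mm, Ȳ = 55.44 mm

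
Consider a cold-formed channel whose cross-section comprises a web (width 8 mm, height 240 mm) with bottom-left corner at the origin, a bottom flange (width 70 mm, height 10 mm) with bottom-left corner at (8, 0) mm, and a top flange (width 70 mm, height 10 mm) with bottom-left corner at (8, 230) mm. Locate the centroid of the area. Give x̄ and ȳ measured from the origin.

Part | A | x̄ᵢ | ȳᵢ | A·x̄ᵢ | A·ȳᵢ
web | 1920.00 | 4.00 | 120.00 | 7680.00 | 230400.00
bottom flange | 700.00 | 43.00 | 5.00 | 30100.00 | 3500.00
top flange | 700.00 | 43.00 | 235.00 | 30100.00 | 164500.00
Σ | 3320.00 |  |  | 67880.00 | 398400.00
x̄ = 67880.00 / 3320.00 = 20.45 mm
ȳ = 398400.00 / 3320.00 = 120.00 mm

x̄ = 20.45 mm, ȳ = 120.00 mm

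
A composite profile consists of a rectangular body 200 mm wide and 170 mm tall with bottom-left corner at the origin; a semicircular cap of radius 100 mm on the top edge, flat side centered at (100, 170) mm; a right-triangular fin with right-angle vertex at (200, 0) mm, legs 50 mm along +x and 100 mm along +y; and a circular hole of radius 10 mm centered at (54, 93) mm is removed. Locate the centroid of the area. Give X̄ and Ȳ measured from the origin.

rectangular body: A = 200 × 170 = 34000.00, centroid at (100.00, 85.00).
semicircular top: A = ½π·100² = 15707.96, centroid at (100.00, 212.44).
triangular fin: A = ½·50·100 = 2500.00, centroid at (216.67, 33.33).
hole: A = −π·10² = -314.16, centroid at (54.00, 93.00).
ΣA = 51893.80 mm²
ΣAX̄ = (34000.00)(100.00) + (15707.96)(100.00) + (2500.00)(216.67) + (-314.16)(54.00) = 5495498.39 mm³
ΣAȲ = (34000.00)(85.00) + (15707.96)(212.44) + (2500.00)(33.33) + (-314.16)(93.00) = 6281136.94 mm³
X̄ = 5495498.39 / 51893.80 = 105.90 mm
Ȳ = 6281136.94 / 51893.80 = 121.04 mm

X̄ = 105.90 mm, Ȳ = 121.04 mm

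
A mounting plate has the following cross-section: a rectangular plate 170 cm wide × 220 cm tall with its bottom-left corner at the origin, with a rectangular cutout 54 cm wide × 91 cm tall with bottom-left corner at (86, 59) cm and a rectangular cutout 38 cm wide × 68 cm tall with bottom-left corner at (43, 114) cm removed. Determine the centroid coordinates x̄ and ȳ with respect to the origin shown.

x̄ = 82.39 cm, ȳ = 107.62 cm

plate: A = 170 × 220 = 37400.00, centroid at (85.00, 110.00).
hole 1: A = −(54 × 91) = -4914.00, centroid at (113.00, 104.50).
hole 2: A = −(38 × 68) = -2584.00, centroid at (62.00, 148.00).
ΣA = 29902.00 cm²
ΣAx̄ = (37400.00)(85.00) + (-4914.00)(113.00) + (-2584.00)(62.00) = 2463510.00 cm³
ΣAȳ = (37400.00)(110.00) + (-4914.00)(104.50) + (-2584.00)(148.00) = 3218055.00 cm³
x̄ = 2463510.00 / 29902.00 = 82.39 cm
ȳ = 3218055.00 / 29902.00 = 107.62 cm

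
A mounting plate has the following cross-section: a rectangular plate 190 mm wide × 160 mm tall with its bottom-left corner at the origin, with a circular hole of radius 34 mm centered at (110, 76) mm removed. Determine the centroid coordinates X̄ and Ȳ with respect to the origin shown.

plate: A = 190 × 160 = 30400.00, centroid at (95.00, 80.00).
hole: A = −π·34² = -3631.68, centroid at (110.00, 76.00).
ΣA = 26768.32 mm², ΣAX̄ = 2488515.08 mm³, ΣAȲ = 2155992.24 mm³.
X̄ = 2488515.08/26768.32 = 92.96 mm; Ȳ = 2155992.24/26768.32 = 80.54 mm.

X̄ = 92.96 mm, Ȳ = 80.54 mm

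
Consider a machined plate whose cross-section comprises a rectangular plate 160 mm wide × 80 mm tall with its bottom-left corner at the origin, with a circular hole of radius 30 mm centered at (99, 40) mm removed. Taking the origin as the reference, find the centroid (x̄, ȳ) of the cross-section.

plate: A = 160 × 80 = 12800.00, centroid at (80.00, 40.00).
hole: A = −π·30² = -2827.43, centroid at (99.00, 40.00).
ΣA = 9972.57 mm²
ΣAx̄ = (12800.00)(80.00) + (-2827.43)(99.00) = 744084.09 mm³
ΣAȳ = (12800.00)(40.00) + (-2827.43)(40.00) = 398902.66 mm³
x̄ = 744084.09 / 9972.57 = 74.61 mm
ȳ = 398902.66 / 9972.57 = 40.00 mm

x̄ = 74.61 mm, ȳ = 40.00 mm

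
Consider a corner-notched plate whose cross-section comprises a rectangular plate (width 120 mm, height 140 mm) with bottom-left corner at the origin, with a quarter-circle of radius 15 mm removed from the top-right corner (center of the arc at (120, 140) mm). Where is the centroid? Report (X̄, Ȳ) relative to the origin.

X̄ = 59.43 mm, Ȳ = 69.32 mm

Part | A | x̄ᵢ | ȳᵢ | A·x̄ᵢ | A·ȳᵢ
plate | 16800.00 | 60.00 | 70.00 | 1008000.00 | 1176000.00
removed quarter-circle | -176.71 | 113.63 | 133.63 | -20080.75 | -23615.04
Σ | 16623.29 |  |  | 987919.25 | 1152384.96
X̄ = 987919.25 / 16623.29 = 59.43 mm
Ȳ = 1152384.96 / 16623.29 = 69.32 mm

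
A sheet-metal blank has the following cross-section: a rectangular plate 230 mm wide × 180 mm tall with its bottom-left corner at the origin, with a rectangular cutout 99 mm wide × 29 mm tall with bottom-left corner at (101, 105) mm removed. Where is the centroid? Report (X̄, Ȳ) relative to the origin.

X̄ = 112.35 mm, Ȳ = 87.80 mm

plate: A = 230 × 180 = 41400.00, centroid at (115.00, 90.00).
hole: A = −(99 × 29) = -2871.00, centroid at (150.50, 119.50).
ΣA = 38529.00 mm²
ΣAX̄ = (41400.00)(115.00) + (-2871.00)(150.50) = 4328914.50 mm³
ΣAȲ = (41400.00)(90.00) + (-2871.00)(119.50) = 3382915.50 mm³
X̄ = 4328914.50 / 38529.00 = 112.35 mm
Ȳ = 3382915.50 / 38529.00 = 87.80 mm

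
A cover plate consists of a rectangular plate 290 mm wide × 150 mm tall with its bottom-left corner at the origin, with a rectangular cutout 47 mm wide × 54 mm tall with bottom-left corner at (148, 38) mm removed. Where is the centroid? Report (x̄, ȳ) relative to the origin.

x̄ = 143.36 mm, ȳ = 75.62 mm

plate: A = 290 × 150 = 43500.00, centroid at (145.00, 75.00).
hole: A = −(47 × 54) = -2538.00, centroid at (171.50, 65.00).
ΣA = 40962.00 mm²
ΣAx̄ = (43500.00)(145.00) + (-2538.00)(171.50) = 5872233.00 mm³
ΣAȳ = (43500.00)(75.00) + (-2538.00)(65.00) = 3097530.00 mm³
x̄ = 5872233.00 / 40962.00 = 143.36 mm
ȳ = 3097530.00 / 40962.00 = 75.62 mm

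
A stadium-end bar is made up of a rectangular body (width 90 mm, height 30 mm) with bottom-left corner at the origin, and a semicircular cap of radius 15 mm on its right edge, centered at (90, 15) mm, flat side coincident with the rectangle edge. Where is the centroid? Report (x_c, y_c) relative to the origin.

x_c = 50.95 mm, y_c = 15.00 mm

rectangular body: A = 90 × 30 = 2700.00, centroid at (45.00, 15.00).
semicircular end: A = ½π·15² = 353.43, centroid at (96.37, 15.00).
ΣA = 3053.43 mm², ΣAx_c = 155558.63 mm³, ΣAy_c = 45801.44 mm³.
x_c = 155558.63/3053.43 = 50.95 mm; y_c = 45801.44/3053.43 = 15.00 mm.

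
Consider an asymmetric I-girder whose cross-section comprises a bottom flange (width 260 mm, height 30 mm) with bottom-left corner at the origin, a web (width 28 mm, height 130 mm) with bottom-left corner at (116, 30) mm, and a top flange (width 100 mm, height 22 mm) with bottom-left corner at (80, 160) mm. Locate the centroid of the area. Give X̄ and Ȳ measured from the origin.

X̄ = 130.00 mm, Ȳ = 61.51 mm

Part | A | x̄ᵢ | ȳᵢ | A·x̄ᵢ | A·ȳᵢ
bottom flange | 7800.00 | 130.00 | 15.00 | 1014000.00 | 117000.00
web | 3640.00 | 130.00 | 95.00 | 473200.00 | 345800.00
top flange | 2200.00 | 130.00 | 171.00 | 286000.00 | 376200.00
Σ | 13640.00 |  |  | 1773200.00 | 839000.00
X̄ = 1773200.00 / 13640.00 = 130.00 mm
Ȳ = 839000.00 / 13640.00 = 61.51 mm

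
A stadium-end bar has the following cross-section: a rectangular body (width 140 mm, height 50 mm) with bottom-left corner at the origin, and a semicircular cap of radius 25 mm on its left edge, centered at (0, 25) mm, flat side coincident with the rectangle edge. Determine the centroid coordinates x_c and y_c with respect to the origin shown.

x_c = 60.09 mm, y_c = 25.00 mm

rectangular body: A = 140 × 50 = 7000.00, centroid at (70.00, 25.00).
semicircular end: A = ½π·25² = 981.75, centroid at (-10.61, 25.00).
ΣA = 7981.75 mm²
ΣAx_c = (7000.00)(70.00) + (981.75)(-10.61) = 479583.33 mm³
ΣAy_c = (7000.00)(25.00) + (981.75)(25.00) = 199543.69 mm³
x_c = 479583.33 / 7981.75 = 60.09 mm
y_c = 199543.69 / 7981.75 = 25.00 mm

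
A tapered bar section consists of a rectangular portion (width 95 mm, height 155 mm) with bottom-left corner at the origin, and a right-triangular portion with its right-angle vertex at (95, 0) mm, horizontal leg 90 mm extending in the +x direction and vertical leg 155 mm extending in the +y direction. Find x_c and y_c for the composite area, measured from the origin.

rectangular portion: A = 95 × 155 = 14725.00, centroid at (47.50, 77.50).
triangular portion: A = ½·90·155 = 6975.00, centroid at (125.00, 51.67).
ΣA = 21700.00 mm², ΣAx_c = 1571312.50 mm³, ΣAy_c = 1501562.50 mm³.
x_c = 1571312.50/21700.00 = 72.41 mm; y_c = 1501562.50/21700.00 = 69.20 mm.

x_c = 72.41 mm, y_c = 69.20 mm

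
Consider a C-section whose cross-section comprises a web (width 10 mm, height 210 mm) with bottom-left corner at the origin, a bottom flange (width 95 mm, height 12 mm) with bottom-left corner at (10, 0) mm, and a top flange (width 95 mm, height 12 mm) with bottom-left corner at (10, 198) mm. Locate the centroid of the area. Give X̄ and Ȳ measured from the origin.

web: A = 10 × 210 = 2100.00, centroid at (5.00, 105.00).
bottom flange: A = 95 × 12 = 1140.00, centroid at (57.50, 6.00).
top flange: A = 95 × 12 = 1140.00, centroid at (57.50, 204.00).
ΣA = 4380.00 mm², ΣAX̄ = 141600.00 mm³, ΣAȲ = 459900.00 mm³.
X̄ = 141600.00/4380.00 = 32.33 mm; Ȳ = 459900.00/4380.00 = 105.00 mm.

X̄ = 32.33 mm, Ȳ = 105.00 mm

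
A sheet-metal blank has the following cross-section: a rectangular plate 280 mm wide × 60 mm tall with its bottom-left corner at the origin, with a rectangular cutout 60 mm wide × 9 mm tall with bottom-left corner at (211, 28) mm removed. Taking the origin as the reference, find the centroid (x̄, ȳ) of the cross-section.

plate: A = 280 × 60 = 16800.00, centroid at (140.00, 30.00).
hole: A = −(60 × 9) = -540.00, centroid at (241.00, 32.50).
ΣA = 16260.00 mm²
ΣAx̄ = (16800.00)(140.00) + (-540.00)(241.00) = 2221860.00 mm³
ΣAȳ = (16800.00)(30.00) + (-540.00)(32.50) = 486450.00 mm³
x̄ = 2221860.00 / 16260.00 = 136.65 mm
ȳ = 486450.00 / 16260.00 = 29.92 mm

x̄ = 136.65 mm, ȳ = 29.92 mm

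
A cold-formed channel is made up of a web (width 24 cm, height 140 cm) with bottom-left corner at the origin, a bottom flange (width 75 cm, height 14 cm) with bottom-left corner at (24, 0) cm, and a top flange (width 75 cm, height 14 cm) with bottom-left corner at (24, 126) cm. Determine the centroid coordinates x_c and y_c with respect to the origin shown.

x_c = 31.04 cm, y_c = 70.00 cm

Part | A | x̄ᵢ | ȳᵢ | A·x̄ᵢ | A·ȳᵢ
web | 3360.00 | 12.00 | 70.00 | 40320.00 | 235200.00
bottom flange | 1050.00 | 61.50 | 7.00 | 64575.00 | 7350.00
top flange | 1050.00 | 61.50 | 133.00 | 64575.00 | 139650.00
Σ | 5460.00 |  |  | 169470.00 | 382200.00
x_c = 169470.00 / 5460.00 = 31.04 cm
y_c = 382200.00 / 5460.00 = 70.00 cm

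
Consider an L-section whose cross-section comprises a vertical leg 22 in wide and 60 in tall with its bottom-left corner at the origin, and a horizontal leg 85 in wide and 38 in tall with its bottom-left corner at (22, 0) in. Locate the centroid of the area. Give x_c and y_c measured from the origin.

x_c = 48.98 in, y_c = 22.19 in

Part | A | x̄ᵢ | ȳᵢ | A·x̄ᵢ | A·ȳᵢ
vertical leg | 1320.00 | 11.00 | 30.00 | 14520.00 | 39600.00
horizontal leg | 3230.00 | 64.50 | 19.00 | 208335.00 | 61370.00
Σ | 4550.00 |  |  | 222855.00 | 100970.00
x_c = 222855.00 / 4550.00 = 48.98 in
y_c = 100970.00 / 4550.00 = 22.19 in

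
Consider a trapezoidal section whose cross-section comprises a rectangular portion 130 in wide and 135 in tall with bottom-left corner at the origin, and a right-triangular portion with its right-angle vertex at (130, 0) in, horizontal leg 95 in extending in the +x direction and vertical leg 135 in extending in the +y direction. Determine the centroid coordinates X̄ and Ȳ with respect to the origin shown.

rectangular portion: A = 130 × 135 = 17550.00, centroid at (65.00, 67.50).
triangular portion: A = ½·95·135 = 6412.50, centroid at (161.67, 45.00).
ΣA = 23962.50 in²
ΣAX̄ = (17550.00)(65.00) + (6412.50)(161.67) = 2177437.50 in³
ΣAȲ = (17550.00)(67.50) + (6412.50)(45.00) = 1473187.50 in³
X̄ = 2177437.50 / 23962.50 = 90.87 in
Ȳ = 1473187.50 / 23962.50 = 61.48 in

X̄ = 90.87 in, Ȳ = 61.48 in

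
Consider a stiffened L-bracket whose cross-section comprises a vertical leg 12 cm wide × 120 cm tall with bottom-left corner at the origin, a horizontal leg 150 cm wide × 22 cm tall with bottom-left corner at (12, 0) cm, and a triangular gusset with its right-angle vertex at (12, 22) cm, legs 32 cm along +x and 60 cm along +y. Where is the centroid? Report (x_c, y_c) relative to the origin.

x_c = 55.70 cm, y_c = 28.60 cm

vertical leg: A = 12 × 120 = 1440.00, centroid at (6.00, 60.00).
horizontal leg: A = 150 × 22 = 3300.00, centroid at (87.00, 11.00).
gusset: A = ½·32·60 = 960.00, centroid at (22.67, 42.00).
ΣA = 5700.00 cm², ΣAx_c = 317500.00 cm³, ΣAy_c = 163020.00 cm³.
x_c = 317500.00/5700.00 = 55.70 cm; y_c = 163020.00/5700.00 = 28.60 cm.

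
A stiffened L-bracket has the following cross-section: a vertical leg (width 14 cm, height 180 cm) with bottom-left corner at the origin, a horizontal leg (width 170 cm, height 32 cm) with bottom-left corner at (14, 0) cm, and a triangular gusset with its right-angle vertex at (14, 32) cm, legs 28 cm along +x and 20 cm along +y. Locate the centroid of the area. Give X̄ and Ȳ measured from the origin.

X̄ = 68.29 cm, Ȳ = 39.40 cm

vertical leg: A = 14 × 180 = 2520.00, centroid at (7.00, 90.00).
horizontal leg: A = 170 × 32 = 5440.00, centroid at (99.00, 16.00).
gusset: A = ½·28·20 = 280.00, centroid at (23.33, 38.67).
ΣA = 8240.00 cm²
ΣAX̄ = (2520.00)(7.00) + (5440.00)(99.00) + (280.00)(23.33) = 562733.33 cm³
ΣAȲ = (2520.00)(90.00) + (5440.00)(16.00) + (280.00)(38.67) = 324666.67 cm³
X̄ = 562733.33 / 8240.00 = 68.29 cm
Ȳ = 324666.67 / 8240.00 = 39.40 cm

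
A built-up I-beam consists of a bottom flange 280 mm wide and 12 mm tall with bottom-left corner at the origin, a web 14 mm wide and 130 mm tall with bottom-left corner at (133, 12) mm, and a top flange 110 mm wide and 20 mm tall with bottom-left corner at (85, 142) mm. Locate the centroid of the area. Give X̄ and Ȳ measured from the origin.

X̄ = 140.00 mm, Ȳ = 67.03 mm

bottom flange: A = 280 × 12 = 3360.00, centroid at (140.00, 6.00).
web: A = 14 × 130 = 1820.00, centroid at (140.00, 77.00).
top flange: A = 110 × 20 = 2200.00, centroid at (140.00, 152.00).
ΣA = 7380.00 mm², ΣAX̄ = 1033200.00 mm³, ΣAȲ = 494700.00 mm³.
X̄ = 1033200.00/7380.00 = 140.00 mm; Ȳ = 494700.00/7380.00 = 67.03 mm.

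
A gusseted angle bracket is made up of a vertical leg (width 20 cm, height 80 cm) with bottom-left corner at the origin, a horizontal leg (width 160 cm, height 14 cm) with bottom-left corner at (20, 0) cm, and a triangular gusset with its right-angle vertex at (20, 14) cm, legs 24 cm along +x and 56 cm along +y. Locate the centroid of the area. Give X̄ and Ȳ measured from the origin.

vertical leg: A = 20 × 80 = 1600.00, centroid at (10.00, 40.00).
horizontal leg: A = 160 × 14 = 2240.00, centroid at (100.00, 7.00).
gusset: A = ½·24·56 = 672.00, centroid at (28.00, 32.67).
ΣA = 4512.00 cm², ΣAX̄ = 258816.00 cm³, ΣAȲ = 101632.00 cm³.
X̄ = 258816.00/4512.00 = 57.36 cm; Ȳ = 101632.00/4512.00 = 22.52 cm.

X̄ = 57.36 cm, Ȳ = 22.52 cm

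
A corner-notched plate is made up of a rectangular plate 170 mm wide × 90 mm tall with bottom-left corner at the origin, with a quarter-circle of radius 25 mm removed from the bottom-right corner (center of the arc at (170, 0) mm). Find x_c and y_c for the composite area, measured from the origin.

Part | A | x̄ᵢ | ȳᵢ | A·x̄ᵢ | A·ȳᵢ
plate | 15300.00 | 85.00 | 45.00 | 1300500.00 | 688500.00
removed quarter-circle | -490.87 | 159.39 | 10.61 | -78240.22 | -5208.33
Σ | 14809.13 |  |  | 1222259.78 | 683291.67
x_c = 1222259.78 / 14809.13 = 82.53 mm
y_c = 683291.67 / 14809.13 = 46.14 mm

x_c = 82.53 mm, y_c = 46.14 mm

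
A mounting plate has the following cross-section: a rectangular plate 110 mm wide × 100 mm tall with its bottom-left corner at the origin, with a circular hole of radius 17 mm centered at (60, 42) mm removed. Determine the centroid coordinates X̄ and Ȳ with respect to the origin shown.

X̄ = 54.55 mm, Ȳ = 50.72 mm

Part | A | x̄ᵢ | ȳᵢ | A·x̄ᵢ | A·ȳᵢ
plate | 11000.00 | 55.00 | 50.00 | 605000.00 | 550000.00
hole | -907.92 | 60.00 | 42.00 | -54475.22 | -38132.65
Σ | 10092.08 |  |  | 550524.78 | 511867.35
X̄ = 550524.78 / 10092.08 = 54.55 mm
Ȳ = 511867.35 / 10092.08 = 50.72 mm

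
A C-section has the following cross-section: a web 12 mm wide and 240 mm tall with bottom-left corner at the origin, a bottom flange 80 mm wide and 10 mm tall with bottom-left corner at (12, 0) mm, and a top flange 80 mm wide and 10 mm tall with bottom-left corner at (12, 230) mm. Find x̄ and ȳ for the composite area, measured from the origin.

web: A = 12 × 240 = 2880.00, centroid at (6.00, 120.00).
bottom flange: A = 80 × 10 = 800.00, centroid at (52.00, 5.00).
top flange: A = 80 × 10 = 800.00, centroid at (52.00, 235.00).
ΣA = 4480.00 mm², ΣAx̄ = 100480.00 mm³, ΣAȳ = 537600.00 mm³.
x̄ = 100480.00/4480.00 = 22.43 mm; ȳ = 537600.00/4480.00 = 120.00 mm.

x̄ = 22.43 mm, ȳ = 120.00 mm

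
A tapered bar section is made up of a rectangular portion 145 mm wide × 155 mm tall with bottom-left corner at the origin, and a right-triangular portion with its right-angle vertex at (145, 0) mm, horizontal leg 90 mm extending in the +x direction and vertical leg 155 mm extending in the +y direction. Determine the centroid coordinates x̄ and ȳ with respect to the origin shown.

rectangular portion: A = 145 × 155 = 22475.00, centroid at (72.50, 77.50).
triangular portion: A = ½·90·155 = 6975.00, centroid at (175.00, 51.67).
ΣA = 29450.00 mm²
ΣAx̄ = (22475.00)(72.50) + (6975.00)(175.00) = 2850062.50 mm³
ΣAȳ = (22475.00)(77.50) + (6975.00)(51.67) = 2102187.50 mm³
x̄ = 2850062.50 / 29450.00 = 96.78 mm
ȳ = 2102187.50 / 29450.00 = 71.38 mm

x̄ = 96.78 mm, ȳ = 71.38 mm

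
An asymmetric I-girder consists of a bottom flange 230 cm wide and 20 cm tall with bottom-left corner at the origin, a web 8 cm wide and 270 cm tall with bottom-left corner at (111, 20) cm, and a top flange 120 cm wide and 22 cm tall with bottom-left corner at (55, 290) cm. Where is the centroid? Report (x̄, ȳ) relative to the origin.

x̄ = 115.00 cm, ȳ = 125.05 cm

bottom flange: A = 230 × 20 = 4600.00, centroid at (115.00, 10.00).
web: A = 8 × 270 = 2160.00, centroid at (115.00, 155.00).
top flange: A = 120 × 22 = 2640.00, centroid at (115.00, 301.00).
ΣA = 9400.00 cm², ΣAx̄ = 1081000.00 cm³, ΣAȳ = 1175440.00 cm³.
x̄ = 1081000.00/9400.00 = 115.00 cm; ȳ = 1175440.00/9400.00 = 125.05 cm.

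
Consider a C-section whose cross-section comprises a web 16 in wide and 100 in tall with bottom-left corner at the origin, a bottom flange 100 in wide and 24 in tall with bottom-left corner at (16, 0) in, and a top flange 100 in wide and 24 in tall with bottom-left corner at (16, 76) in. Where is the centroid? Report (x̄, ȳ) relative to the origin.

Part | A | x̄ᵢ | ȳᵢ | A·x̄ᵢ | A·ȳᵢ
web | 1600.00 | 8.00 | 50.00 | 12800.00 | 80000.00
bottom flange | 2400.00 | 66.00 | 12.00 | 158400.00 | 28800.00
top flange | 2400.00 | 66.00 | 88.00 | 158400.00 | 211200.00
Σ | 6400.00 |  |  | 329600.00 | 320000.00
x̄ = 329600.00 / 6400.00 = 51.50 in
ȳ = 320000.00 / 6400.00 = 50.00 in

x̄ = 51.50 in, ȳ = 50.00 in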